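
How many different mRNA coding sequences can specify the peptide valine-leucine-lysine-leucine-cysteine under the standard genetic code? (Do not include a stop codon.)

576

Val: 4 codons.
Leu: 6 codons.
Lys: 2 codons.
Leu: 6 codons.
Cys: 2 codons.
4 × 6 × 2 × 6 × 2 = 576.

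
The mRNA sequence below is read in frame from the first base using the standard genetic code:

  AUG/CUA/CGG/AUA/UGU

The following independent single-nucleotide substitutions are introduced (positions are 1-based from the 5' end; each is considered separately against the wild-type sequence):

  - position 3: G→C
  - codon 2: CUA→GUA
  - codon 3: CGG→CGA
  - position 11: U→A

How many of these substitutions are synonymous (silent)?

Codon 1: AUG (Met) → AUC (Ile) — missense.
Codon 2: CUA (Leu) → GUA (Val) — missense.
Codon 3: CGG (Arg) → CGA (Arg) — synonymous.
Codon 4: AUA (Ile) → AAA (Lys) — missense.
Synonymous: 1 of 4.

1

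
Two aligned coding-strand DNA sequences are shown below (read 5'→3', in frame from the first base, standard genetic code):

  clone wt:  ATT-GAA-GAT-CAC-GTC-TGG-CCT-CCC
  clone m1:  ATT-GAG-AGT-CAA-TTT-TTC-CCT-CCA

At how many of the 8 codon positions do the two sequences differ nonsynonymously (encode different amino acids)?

4

Codon 1: ATT Ile / ATT Ile — identical.
Codon 2: GAA Glu / GAG Glu — synonymous.
Codon 3: GAT Asp / AGT Ser — nonsynonymous.
Codon 4: CAC His / CAA Gln — nonsynonymous.
Codon 5: GTC Val / TTT Phe — nonsynonymous.
Codon 6: TGG Trp / TTC Phe — nonsynonymous.
Codon 7: CCT Pro / CCT Pro — identical.
Codon 8: CCC Pro / CCA Pro — synonymous.
Nonsynonymous differences: 4.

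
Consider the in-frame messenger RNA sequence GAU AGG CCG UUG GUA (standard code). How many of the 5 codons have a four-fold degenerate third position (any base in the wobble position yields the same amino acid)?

2

Codon 1 GAU (Asp): third position 2-fold.
Codon 2 AGG (Arg): third position 2-fold.
Codon 3 CCG (Pro): third position 4-fold.
Codon 4 UUG (Leu): third position 2-fold.
Codon 5 GUA (Val): third position 4-fold.
Four-fold degenerate third positions: 2.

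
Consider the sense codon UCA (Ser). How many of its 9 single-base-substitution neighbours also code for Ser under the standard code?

Position 1: none → 0 synonymous.
Position 2: none → 0 synonymous.
Position 3: UCU, UCC, UCG → 3 synonymous.
Total: 0 + 0 + 3 = 3.

3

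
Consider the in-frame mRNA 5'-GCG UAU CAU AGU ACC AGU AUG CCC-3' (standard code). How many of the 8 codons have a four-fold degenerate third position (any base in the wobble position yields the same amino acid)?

Codon 1 GCG (Ala): third position 4-fold.
Codon 2 UAU (Tyr): third position 2-fold.
Codon 3 CAU (His): third position 2-fold.
Codon 4 AGU (Ser): third position 2-fold.
Codon 5 ACC (Thr): third position 4-fold.
Codon 6 AGU (Ser): third position 2-fold.
Codon 7 AUG (Met): third position 1-fold.
Codon 8 CCC (Pro): third position 4-fold.
Four-fold degenerate third positions: 3.

3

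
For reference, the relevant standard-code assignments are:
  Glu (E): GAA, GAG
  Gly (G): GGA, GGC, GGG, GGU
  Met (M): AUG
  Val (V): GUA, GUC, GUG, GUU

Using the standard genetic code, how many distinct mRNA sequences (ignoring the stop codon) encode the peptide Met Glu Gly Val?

Met: 1 codon.
Glu: 2 codons.
Gly: 4 codons.
Val: 4 codons.
1 × 2 × 4 × 4 = 32.

32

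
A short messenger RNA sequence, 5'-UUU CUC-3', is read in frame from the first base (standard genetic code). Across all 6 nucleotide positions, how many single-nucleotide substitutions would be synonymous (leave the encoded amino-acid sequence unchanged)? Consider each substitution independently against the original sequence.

4

Codon 1 (UUU, Phe): 1 synonymous substitution.
Codon 2 (CUC, Leu): 3 synonymous substitutions.
Total: 1 + 3 = 4.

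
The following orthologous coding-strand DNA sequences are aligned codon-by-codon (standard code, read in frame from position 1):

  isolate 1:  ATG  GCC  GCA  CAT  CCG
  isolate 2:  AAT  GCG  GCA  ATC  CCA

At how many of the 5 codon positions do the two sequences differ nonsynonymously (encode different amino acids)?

2

Codon 1: ATG Met / AAT Asn — nonsynonymous.
Codon 2: GCC Ala / GCG Ala — synonymous.
Codon 3: GCA Ala / GCA Ala — identical.
Codon 4: CAT His / ATC Ile — nonsynonymous.
Codon 5: CCG Pro / CCA Pro — synonymous.
Nonsynonymous differences: 2.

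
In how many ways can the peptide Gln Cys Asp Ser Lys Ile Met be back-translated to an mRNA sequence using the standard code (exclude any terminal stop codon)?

288

Gln: 2 codons.
Cys: 2 codons.
Asp: 2 codons.
Ser: 6 codons.
Lys: 2 codons.
Ile: 3 codons.
Met: 1 codon.
2 × 2 × 2 × 6 × 2 × 3 × 1 = 288.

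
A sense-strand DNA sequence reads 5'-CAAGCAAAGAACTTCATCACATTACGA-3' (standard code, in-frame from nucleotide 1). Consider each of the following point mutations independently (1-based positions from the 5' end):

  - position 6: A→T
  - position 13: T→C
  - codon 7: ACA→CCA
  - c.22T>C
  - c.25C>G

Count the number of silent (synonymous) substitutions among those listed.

2

Codon 2: GCA (Ala) → GCT (Ala) — synonymous.
Codon 5: TTC (Phe) → CTC (Leu) — missense.
Codon 7: ACA (Thr) → CCA (Pro) — missense.
Codon 8: TTA (Leu) → CTA (Leu) — synonymous.
Codon 9: CGA (Arg) → GGA (Gly) — missense.
Synonymous: 2 of 5.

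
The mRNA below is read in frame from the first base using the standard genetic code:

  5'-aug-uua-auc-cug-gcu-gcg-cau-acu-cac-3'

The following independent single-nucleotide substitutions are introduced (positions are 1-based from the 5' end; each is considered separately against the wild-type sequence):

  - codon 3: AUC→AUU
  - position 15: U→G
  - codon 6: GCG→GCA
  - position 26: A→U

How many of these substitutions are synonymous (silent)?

3

Codon 3: AUC (Ile) → AUU (Ile) — synonymous.
Codon 5: GCU (Ala) → GCG (Ala) — synonymous.
Codon 6: GCG (Ala) → GCA (Ala) — synonymous.
Codon 9: CAC (His) → CUC (Leu) — missense.
Synonymous: 3 of 4.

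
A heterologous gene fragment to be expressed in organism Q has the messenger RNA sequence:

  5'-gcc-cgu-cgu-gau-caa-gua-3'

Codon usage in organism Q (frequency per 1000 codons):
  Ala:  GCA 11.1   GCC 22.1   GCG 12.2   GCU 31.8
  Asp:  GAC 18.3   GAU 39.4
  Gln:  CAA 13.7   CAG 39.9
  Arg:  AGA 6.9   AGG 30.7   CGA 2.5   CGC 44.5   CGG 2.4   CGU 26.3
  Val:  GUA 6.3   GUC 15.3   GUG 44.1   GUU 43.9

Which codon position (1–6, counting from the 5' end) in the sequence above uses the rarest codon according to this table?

Codon 1 GCC (Ala): 22.1 per 1000.
Codon 2 CGU (Arg): 26.3 per 1000.
Codon 3 CGU (Arg): 26.3 per 1000.
Codon 4 GAU (Asp): 39.4 per 1000.
Codon 5 CAA (Gln): 13.7 per 1000.
Codon 6 GUA (Val): 6.3 per 1000.
Lowest frequency is 6.3 at codon 6.

6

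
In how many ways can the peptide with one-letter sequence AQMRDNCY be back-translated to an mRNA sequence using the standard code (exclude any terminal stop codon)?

Ala: 4 codons.
Gln: 2 codons.
Met: 1 codon.
Arg: 6 codons.
Asp: 2 codons.
Asn: 2 codons.
Cys: 2 codons.
Tyr: 2 codons.
4 × 2 × 1 × 6 × 2 × 2 × 2 × 2 = 768.

768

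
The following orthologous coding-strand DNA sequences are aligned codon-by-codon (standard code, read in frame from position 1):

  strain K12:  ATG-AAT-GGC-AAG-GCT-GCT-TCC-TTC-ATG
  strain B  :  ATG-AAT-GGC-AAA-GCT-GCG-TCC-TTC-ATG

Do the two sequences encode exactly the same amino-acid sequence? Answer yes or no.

Codon 1: ATG Met / ATG Met — identical.
Codon 2: AAT Asn / AAT Asn — identical.
Codon 3: GGC Gly / GGC Gly — identical.
Codon 4: AAG Lys / AAA Lys — synonymous.
Codon 5: GCT Ala / GCT Ala — identical.
Codon 6: GCT Ala / GCG Ala — synonymous.
Codon 7: TCC Ser / TCC Ser — identical.
Codon 8: TTC Phe / TTC Phe — identical.
Codon 9: ATG Met / ATG Met — identical.
Nonsynonymous differences: 0 → same protein.

yes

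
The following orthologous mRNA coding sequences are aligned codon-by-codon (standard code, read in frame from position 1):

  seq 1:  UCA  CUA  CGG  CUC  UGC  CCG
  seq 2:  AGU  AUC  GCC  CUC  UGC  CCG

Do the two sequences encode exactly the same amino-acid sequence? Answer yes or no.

Codon 1: UCA Ser / AGU Ser — synonymous.
Codon 2: CUA Leu / AUC Ile — nonsynonymous.
Codon 3: CGG Arg / GCC Ala — nonsynonymous.
Codon 4: CUC Leu / CUC Leu — identical.
Codon 5: UGC Cys / UGC Cys — identical.
Codon 6: CCG Pro / CCG Pro — identical.
Nonsynonymous differences: 2 → different protein.

no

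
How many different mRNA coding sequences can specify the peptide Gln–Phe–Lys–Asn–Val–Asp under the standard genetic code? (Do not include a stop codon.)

128

Gln: 2 codons.
Phe: 2 codons.
Lys: 2 codons.
Asn: 2 codons.
Val: 4 codons.
Asp: 2 codons.
2 × 2 × 2 × 2 × 4 × 2 = 128.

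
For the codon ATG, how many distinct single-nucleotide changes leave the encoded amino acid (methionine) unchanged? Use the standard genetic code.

0

Position 1: none → 0 synonymous.
Position 2: none → 0 synonymous.
Position 3: none → 0 synonymous.
Total: 0 + 0 + 0 = 0.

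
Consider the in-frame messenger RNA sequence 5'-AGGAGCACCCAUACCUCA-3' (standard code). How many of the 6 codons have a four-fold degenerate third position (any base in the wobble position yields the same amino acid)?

3

Codon 1 AGG (Arg): third position 2-fold.
Codon 2 AGC (Ser): third position 2-fold.
Codon 3 ACC (Thr): third position 4-fold.
Codon 4 CAU (His): third position 2-fold.
Codon 5 ACC (Thr): third position 4-fold.
Codon 6 UCA (Ser): third position 4-fold.
Four-fold degenerate third positions: 3.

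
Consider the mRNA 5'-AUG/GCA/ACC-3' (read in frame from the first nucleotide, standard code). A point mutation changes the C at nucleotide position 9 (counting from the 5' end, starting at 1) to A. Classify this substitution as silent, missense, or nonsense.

silent

Position 9 falls in codon 3: ACC → Thr.
After the substitution the codon is ACA → Thr.
Both encode Thr, so the change is synonymous.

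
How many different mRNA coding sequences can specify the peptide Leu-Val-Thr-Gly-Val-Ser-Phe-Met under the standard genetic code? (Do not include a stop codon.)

18432

Leu: 6 codons.
Val: 4 codons.
Thr: 4 codons.
Gly: 4 codons.
Val: 4 codons.
Ser: 6 codons.
Phe: 2 codons.
Met: 1 codon.
6 × 4 × 4 × 4 × 4 × 6 × 2 × 1 = 18432.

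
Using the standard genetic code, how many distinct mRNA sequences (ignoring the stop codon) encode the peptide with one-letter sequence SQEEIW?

144

Ser: 6 codons.
Gln: 2 codons.
Glu: 2 codons.
Glu: 2 codons.
Ile: 3 codons.
Trp: 1 codon.
6 × 2 × 2 × 2 × 3 × 1 = 144.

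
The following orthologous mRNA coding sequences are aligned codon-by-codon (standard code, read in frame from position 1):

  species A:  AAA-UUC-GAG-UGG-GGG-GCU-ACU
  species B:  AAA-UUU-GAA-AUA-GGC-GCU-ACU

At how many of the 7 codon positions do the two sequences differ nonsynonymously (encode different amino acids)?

Codon 1: AAA Lys / AAA Lys — identical.
Codon 2: UUC Phe / UUU Phe — synonymous.
Codon 3: GAG Glu / GAA Glu — synonymous.
Codon 4: UGG Trp / AUA Ile — nonsynonymous.
Codon 5: GGG Gly / GGC Gly — synonymous.
Codon 6: GCU Ala / GCU Ala — identical.
Codon 7: ACU Thr / ACU Thr — identical.
Nonsynonymous differences: 1.

1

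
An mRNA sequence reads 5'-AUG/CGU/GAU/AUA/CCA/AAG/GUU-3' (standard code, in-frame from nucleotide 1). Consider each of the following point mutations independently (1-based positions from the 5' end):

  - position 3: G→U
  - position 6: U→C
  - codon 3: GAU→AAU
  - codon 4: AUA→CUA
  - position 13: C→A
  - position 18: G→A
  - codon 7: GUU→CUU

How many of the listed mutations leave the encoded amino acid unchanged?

Codon 1: AUG (Met) → AUU (Ile) — missense.
Codon 2: CGU (Arg) → CGC (Arg) — synonymous.
Codon 3: GAU (Asp) → AAU (Asn) — missense.
Codon 4: AUA (Ile) → CUA (Leu) — missense.
Codon 5: CCA (Pro) → ACA (Thr) — missense.
Codon 6: AAG (Lys) → AAA (Lys) — synonymous.
Codon 7: GUU (Val) → CUU (Leu) — missense.
Synonymous: 2 of 7.

2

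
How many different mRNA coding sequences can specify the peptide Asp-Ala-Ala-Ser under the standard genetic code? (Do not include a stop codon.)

Asp: 2 codons.
Ala: 4 codons.
Ala: 4 codons.
Ser: 6 codons.
2 × 4 × 4 × 6 = 192.

192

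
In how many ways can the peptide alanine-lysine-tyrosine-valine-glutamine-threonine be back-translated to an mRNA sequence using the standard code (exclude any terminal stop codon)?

512

Ala: 4 codons.
Lys: 2 codons.
Tyr: 2 codons.
Val: 4 codons.
Gln: 2 codons.
Thr: 4 codons.
4 × 2 × 2 × 4 × 2 × 4 = 512.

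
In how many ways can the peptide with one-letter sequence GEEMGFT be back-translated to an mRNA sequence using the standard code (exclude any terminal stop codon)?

512

Gly: 4 codons.
Glu: 2 codons.
Glu: 2 codons.
Met: 1 codon.
Gly: 4 codons.
Phe: 2 codons.
Thr: 4 codons.
4 × 2 × 2 × 1 × 4 × 2 × 4 = 512.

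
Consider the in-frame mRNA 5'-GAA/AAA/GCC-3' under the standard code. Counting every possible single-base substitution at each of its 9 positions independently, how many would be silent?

5

Codon 1 (GAA, Glu): 1 synonymous substitution.
Codon 2 (AAA, Lys): 1 synonymous substitution.
Codon 3 (GCC, Ala): 3 synonymous substitutions.
Total: 1 + 1 + 3 = 5.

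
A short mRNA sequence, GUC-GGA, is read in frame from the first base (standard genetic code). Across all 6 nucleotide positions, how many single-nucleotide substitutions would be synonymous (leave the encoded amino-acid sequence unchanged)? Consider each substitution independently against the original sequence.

Codon 1 (GUC, Val): 3 synonymous substitutions.
Codon 2 (GGA, Gly): 3 synonymous substitutions.
Total: 3 + 3 = 6.

6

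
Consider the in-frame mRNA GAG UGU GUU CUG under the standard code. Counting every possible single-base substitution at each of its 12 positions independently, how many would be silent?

Codon 1 (GAG, Glu): 1 synonymous substitution.
Codon 2 (UGU, Cys): 1 synonymous substitution.
Codon 3 (GUU, Val): 3 synonymous substitutions.
Codon 4 (CUG, Leu): 4 synonymous substitutions.
Total: 1 + 1 + 3 + 4 = 9.

9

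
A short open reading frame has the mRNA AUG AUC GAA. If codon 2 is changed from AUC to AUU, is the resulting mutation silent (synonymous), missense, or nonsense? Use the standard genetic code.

silent

Position 6 falls in codon 2: AUC → Ile.
After the substitution the codon is AUU → Ile.
Both encode Ile, so the change is synonymous.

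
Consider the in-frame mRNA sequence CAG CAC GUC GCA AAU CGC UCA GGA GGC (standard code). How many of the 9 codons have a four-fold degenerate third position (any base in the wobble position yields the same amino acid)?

6

Codon 1 CAG (Gln): third position 2-fold.
Codon 2 CAC (His): third position 2-fold.
Codon 3 GUC (Val): third position 4-fold.
Codon 4 GCA (Ala): third position 4-fold.
Codon 5 AAU (Asn): third position 2-fold.
Codon 6 CGC (Arg): third position 4-fold.
Codon 7 UCA (Ser): third position 4-fold.
Codon 8 GGA (Gly): third position 4-fold.
Codon 9 GGC (Gly): third position 4-fold.
Four-fold degenerate third positions: 6.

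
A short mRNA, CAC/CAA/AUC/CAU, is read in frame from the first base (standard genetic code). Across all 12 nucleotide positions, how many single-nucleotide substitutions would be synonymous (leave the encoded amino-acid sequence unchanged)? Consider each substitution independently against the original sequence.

Codon 1 (CAC, His): 1 synonymous substitution.
Codon 2 (CAA, Gln): 1 synonymous substitution.
Codon 3 (AUC, Ile): 2 synonymous substitutions.
Codon 4 (CAU, His): 1 synonymous substitution.
Total: 1 + 1 + 2 + 1 = 5.

5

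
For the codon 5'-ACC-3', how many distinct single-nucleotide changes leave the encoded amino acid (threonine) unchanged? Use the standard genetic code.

Position 1: none → 0 synonymous.
Position 2: none → 0 synonymous.
Position 3: ACU, ACA, ACG → 3 synonymous.
Total: 0 + 0 + 3 = 3.

3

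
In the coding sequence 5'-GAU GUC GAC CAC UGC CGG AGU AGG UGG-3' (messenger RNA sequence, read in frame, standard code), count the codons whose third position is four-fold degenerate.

2

Codon 1 GAU (Asp): third position 2-fold.
Codon 2 GUC (Val): third position 4-fold.
Codon 3 GAC (Asp): third position 2-fold.
Codon 4 CAC (His): third position 2-fold.
Codon 5 UGC (Cys): third position 2-fold.
Codon 6 CGG (Arg): third position 4-fold.
Codon 7 AGU (Ser): third position 2-fold.
Codon 8 AGG (Arg): third position 2-fold.
Codon 9 UGG (Trp): third position 1-fold.
Four-fold degenerate third positions: 2.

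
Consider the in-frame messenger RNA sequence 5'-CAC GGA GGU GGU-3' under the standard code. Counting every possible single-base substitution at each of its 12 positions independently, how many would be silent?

Codon 1 (CAC, His): 1 synonymous substitution.
Codon 2 (GGA, Gly): 3 synonymous substitutions.
Codon 3 (GGU, Gly): 3 synonymous substitutions.
Codon 4 (GGU, Gly): 3 synonymous substitutions.
Total: 1 + 3 + 3 + 3 = 10.

10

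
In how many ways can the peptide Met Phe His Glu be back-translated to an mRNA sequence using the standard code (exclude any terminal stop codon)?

Met: 1 codon.
Phe: 2 codons.
His: 2 codons.
Glu: 2 codons.
1 × 2 × 2 × 2 = 8.

8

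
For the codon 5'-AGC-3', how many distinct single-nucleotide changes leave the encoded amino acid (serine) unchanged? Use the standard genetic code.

1

Position 1: none → 0 synonymous.
Position 2: none → 0 synonymous.
Position 3: AGU → 1 synonymous.
Total: 0 + 0 + 1 = 1.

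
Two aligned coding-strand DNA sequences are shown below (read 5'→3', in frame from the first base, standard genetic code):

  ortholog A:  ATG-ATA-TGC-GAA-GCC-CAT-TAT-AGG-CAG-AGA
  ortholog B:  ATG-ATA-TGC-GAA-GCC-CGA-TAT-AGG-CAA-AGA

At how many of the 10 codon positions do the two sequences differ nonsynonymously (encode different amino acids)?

Codon 1: ATG Met / ATG Met — identical.
Codon 2: ATA Ile / ATA Ile — identical.
Codon 3: TGC Cys / TGC Cys — identical.
Codon 4: GAA Glu / GAA Glu — identical.
Codon 5: GCC Ala / GCC Ala — identical.
Codon 6: CAT His / CGA Arg — nonsynonymous.
Codon 7: TAT Tyr / TAT Tyr — identical.
Codon 8: AGG Arg / AGG Arg — identical.
Codon 9: CAG Gln / CAA Gln — synonymous.
Codon 10: AGA Arg / AGA Arg — identical.
Nonsynonymous differences: 1.

1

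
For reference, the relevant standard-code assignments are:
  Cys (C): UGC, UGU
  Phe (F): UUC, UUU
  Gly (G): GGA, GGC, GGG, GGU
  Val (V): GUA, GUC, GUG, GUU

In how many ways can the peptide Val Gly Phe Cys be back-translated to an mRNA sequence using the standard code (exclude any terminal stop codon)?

64

Val: 4 codons.
Gly: 4 codons.
Phe: 2 codons.
Cys: 2 codons.
4 × 4 × 2 × 2 = 64.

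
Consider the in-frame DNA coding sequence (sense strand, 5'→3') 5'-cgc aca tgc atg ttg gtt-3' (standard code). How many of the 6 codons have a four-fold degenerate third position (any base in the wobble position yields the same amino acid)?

Codon 1 CGC (Arg): third position 4-fold.
Codon 2 ACA (Thr): third position 4-fold.
Codon 3 TGC (Cys): third position 2-fold.
Codon 4 ATG (Met): third position 1-fold.
Codon 5 TTG (Leu): third position 2-fold.
Codon 6 GTT (Val): third position 4-fold.
Four-fold degenerate third positions: 3.

3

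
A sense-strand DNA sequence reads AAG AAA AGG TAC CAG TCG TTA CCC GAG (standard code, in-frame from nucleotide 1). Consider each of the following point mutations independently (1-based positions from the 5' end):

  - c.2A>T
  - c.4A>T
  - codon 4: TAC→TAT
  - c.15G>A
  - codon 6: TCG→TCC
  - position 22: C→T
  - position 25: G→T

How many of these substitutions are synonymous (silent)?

3

Codon 1: AAG (Lys) → ATG (Met) — missense.
Codon 2: AAA (Lys) → TAA (Stop) — nonsense.
Codon 4: TAC (Tyr) → TAT (Tyr) — synonymous.
Codon 5: CAG (Gln) → CAA (Gln) — synonymous.
Codon 6: TCG (Ser) → TCC (Ser) — synonymous.
Codon 8: CCC (Pro) → TCC (Ser) — missense.
Codon 9: GAG (Glu) → TAG (Stop) — nonsense.
Synonymous: 3 of 7.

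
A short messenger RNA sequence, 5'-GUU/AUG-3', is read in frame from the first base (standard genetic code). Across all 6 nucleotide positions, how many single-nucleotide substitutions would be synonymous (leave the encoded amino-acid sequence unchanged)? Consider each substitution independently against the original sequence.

Codon 1 (GUU, Val): 3 synonymous substitutions.
Codon 2 (AUG, Met): 0 synonymous substitutions.
Total: 3 + 0 = 3.

3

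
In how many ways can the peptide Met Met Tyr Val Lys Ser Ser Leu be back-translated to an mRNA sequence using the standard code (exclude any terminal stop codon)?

3456

Met: 1 codon.
Met: 1 codon.
Tyr: 2 codons.
Val: 4 codons.
Lys: 2 codons.
Ser: 6 codons.
Ser: 6 codons.
Leu: 6 codons.
1 × 1 × 2 × 4 × 2 × 6 × 6 × 6 = 3456.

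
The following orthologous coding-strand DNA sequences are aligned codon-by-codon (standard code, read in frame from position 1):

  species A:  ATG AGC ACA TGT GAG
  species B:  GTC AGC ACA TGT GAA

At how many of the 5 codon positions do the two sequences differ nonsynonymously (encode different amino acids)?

1

Codon 1: ATG Met / GTC Val — nonsynonymous.
Codon 2: AGC Ser / AGC Ser — identical.
Codon 3: ACA Thr / ACA Thr — identical.
Codon 4: TGT Cys / TGT Cys — identical.
Codon 5: GAG Glu / GAA Glu — synonymous.
Nonsynonymous differences: 1.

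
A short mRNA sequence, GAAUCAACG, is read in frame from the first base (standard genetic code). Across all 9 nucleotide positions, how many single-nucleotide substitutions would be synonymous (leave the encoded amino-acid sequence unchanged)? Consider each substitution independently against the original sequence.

7

Codon 1 (GAA, Glu): 1 synonymous substitution.
Codon 2 (UCA, Ser): 3 synonymous substitutions.
Codon 3 (ACG, Thr): 3 synonymous substitutions.
Total: 1 + 3 + 3 = 7.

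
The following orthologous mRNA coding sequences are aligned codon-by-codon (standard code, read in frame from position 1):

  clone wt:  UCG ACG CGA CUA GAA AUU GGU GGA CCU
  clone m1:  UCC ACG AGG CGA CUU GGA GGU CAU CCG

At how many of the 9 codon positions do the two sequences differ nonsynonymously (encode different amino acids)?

4

Codon 1: UCG Ser / UCC Ser — synonymous.
Codon 2: ACG Thr / ACG Thr — identical.
Codon 3: CGA Arg / AGG Arg — synonymous.
Codon 4: CUA Leu / CGA Arg — nonsynonymous.
Codon 5: GAA Glu / CUU Leu — nonsynonymous.
Codon 6: AUU Ile / GGA Gly — nonsynonymous.
Codon 7: GGU Gly / GGU Gly — identical.
Codon 8: GGA Gly / CAU His — nonsynonymous.
Codon 9: CCU Pro / CCG Pro — synonymous.
Nonsynonymous differences: 4.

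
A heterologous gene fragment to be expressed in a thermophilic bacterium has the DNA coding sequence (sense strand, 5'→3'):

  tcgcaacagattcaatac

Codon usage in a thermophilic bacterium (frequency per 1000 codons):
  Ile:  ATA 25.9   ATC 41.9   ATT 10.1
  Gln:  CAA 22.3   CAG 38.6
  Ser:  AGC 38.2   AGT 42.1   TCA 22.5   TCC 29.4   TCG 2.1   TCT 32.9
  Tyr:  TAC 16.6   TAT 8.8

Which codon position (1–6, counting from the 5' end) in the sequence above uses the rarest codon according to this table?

Codon 1 TCG (Ser): 2.1 per 1000.
Codon 2 CAA (Gln): 22.3 per 1000.
Codon 3 CAG (Gln): 38.6 per 1000.
Codon 4 ATT (Ile): 10.1 per 1000.
Codon 5 CAA (Gln): 22.3 per 1000.
Codon 6 TAC (Tyr): 16.6 per 1000.
Lowest frequency is 2.1 at codon 1.

1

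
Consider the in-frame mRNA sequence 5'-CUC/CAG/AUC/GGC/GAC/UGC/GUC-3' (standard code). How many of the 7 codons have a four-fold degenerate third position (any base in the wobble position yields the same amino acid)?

Codon 1 CUC (Leu): third position 4-fold.
Codon 2 CAG (Gln): third position 2-fold.
Codon 3 AUC (Ile): third position 3-fold.
Codon 4 GGC (Gly): third position 4-fold.
Codon 5 GAC (Asp): third position 2-fold.
Codon 6 UGC (Cys): third position 2-fold.
Codon 7 GUC (Val): third position 4-fold.
Four-fold degenerate third positions: 3.

3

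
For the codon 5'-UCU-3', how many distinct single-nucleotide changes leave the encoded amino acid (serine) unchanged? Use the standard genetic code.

3

Position 1: none → 0 synonymous.
Position 2: none → 0 synonymous.
Position 3: UCC, UCA, UCG → 3 synonymous.
Total: 0 + 0 + 3 = 3.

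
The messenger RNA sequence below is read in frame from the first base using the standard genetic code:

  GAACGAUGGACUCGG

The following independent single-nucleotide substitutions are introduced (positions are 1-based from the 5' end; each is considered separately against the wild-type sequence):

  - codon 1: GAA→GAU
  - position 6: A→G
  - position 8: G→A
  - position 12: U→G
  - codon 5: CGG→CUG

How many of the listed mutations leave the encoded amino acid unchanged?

2

Codon 1: GAA (Glu) → GAU (Asp) — missense.
Codon 2: CGA (Arg) → CGG (Arg) — synonymous.
Codon 3: UGG (Trp) → UAG (Stop) — nonsense.
Codon 4: ACU (Thr) → ACG (Thr) — synonymous.
Codon 5: CGG (Arg) → CUG (Leu) — missense.
Synonymous: 2 of 5.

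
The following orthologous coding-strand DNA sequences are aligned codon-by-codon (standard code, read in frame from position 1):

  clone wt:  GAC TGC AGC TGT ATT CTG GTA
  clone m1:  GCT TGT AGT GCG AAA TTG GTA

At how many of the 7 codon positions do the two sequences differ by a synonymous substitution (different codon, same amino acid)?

3

Codon 1: GAC Asp / GCT Ala — nonsynonymous.
Codon 2: TGC Cys / TGT Cys — synonymous.
Codon 3: AGC Ser / AGT Ser — synonymous.
Codon 4: TGT Cys / GCG Ala — nonsynonymous.
Codon 5: ATT Ile / AAA Lys — nonsynonymous.
Codon 6: CTG Leu / TTG Leu — synonymous.
Codon 7: GTA Val / GTA Val — identical.
Synonymous differences: 3.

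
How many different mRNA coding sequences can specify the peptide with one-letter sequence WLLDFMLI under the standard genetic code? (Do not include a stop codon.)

Trp: 1 codon.
Leu: 6 codons.
Leu: 6 codons.
Asp: 2 codons.
Phe: 2 codons.
Met: 1 codon.
Leu: 6 codons.
Ile: 3 codons.
1 × 6 × 6 × 2 × 2 × 1 × 6 × 3 = 2592.

2592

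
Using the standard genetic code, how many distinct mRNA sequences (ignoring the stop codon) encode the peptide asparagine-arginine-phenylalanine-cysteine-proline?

192

Asn: 2 codons.
Arg: 6 codons.
Phe: 2 codons.
Cys: 2 codons.
Pro: 4 codons.
2 × 6 × 2 × 2 × 4 = 192.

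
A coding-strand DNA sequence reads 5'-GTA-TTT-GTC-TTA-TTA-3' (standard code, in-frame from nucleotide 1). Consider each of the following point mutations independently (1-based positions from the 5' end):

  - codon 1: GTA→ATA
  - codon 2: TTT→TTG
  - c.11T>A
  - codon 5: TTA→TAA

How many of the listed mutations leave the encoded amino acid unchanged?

0

Codon 1: GTA (Val) → ATA (Ile) — missense.
Codon 2: TTT (Phe) → TTG (Leu) — missense.
Codon 4: TTA (Leu) → TAA (Stop) — nonsense.
Codon 5: TTA (Leu) → TAA (Stop) — nonsense.
Synonymous: 0 of 4.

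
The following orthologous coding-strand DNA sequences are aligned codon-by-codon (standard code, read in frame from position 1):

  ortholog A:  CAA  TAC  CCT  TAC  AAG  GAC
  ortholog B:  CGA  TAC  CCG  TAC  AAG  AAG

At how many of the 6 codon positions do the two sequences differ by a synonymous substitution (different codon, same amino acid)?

1

Codon 1: CAA Gln / CGA Arg — nonsynonymous.
Codon 2: TAC Tyr / TAC Tyr — identical.
Codon 3: CCT Pro / CCG Pro — synonymous.
Codon 4: TAC Tyr / TAC Tyr — identical.
Codon 5: AAG Lys / AAG Lys — identical.
Codon 6: GAC Asp / AAG Lys — nonsynonymous.
Synonymous differences: 1.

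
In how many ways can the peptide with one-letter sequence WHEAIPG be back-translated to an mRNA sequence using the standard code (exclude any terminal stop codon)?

Trp: 1 codon.
His: 2 codons.
Glu: 2 codons.
Ala: 4 codons.
Ile: 3 codons.
Pro: 4 codons.
Gly: 4 codons.
1 × 2 × 2 × 4 × 3 × 4 × 4 = 768.

768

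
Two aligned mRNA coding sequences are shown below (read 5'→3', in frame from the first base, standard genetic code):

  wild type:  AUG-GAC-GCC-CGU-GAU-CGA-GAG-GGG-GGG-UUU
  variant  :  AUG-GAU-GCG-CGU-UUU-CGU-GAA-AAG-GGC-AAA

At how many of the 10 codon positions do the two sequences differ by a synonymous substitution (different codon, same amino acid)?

Codon 1: AUG Met / AUG Met — identical.
Codon 2: GAC Asp / GAU Asp — synonymous.
Codon 3: GCC Ala / GCG Ala — synonymous.
Codon 4: CGU Arg / CGU Arg — identical.
Codon 5: GAU Asp / UUU Phe — nonsynonymous.
Codon 6: CGA Arg / CGU Arg — synonymous.
Codon 7: GAG Glu / GAA Glu — synonymous.
Codon 8: GGG Gly / AAG Lys — nonsynonymous.
Codon 9: GGG Gly / GGC Gly — synonymous.
Codon 10: UUU Phe / AAA Lys — nonsynonymous.
Synonymous differences: 5.

5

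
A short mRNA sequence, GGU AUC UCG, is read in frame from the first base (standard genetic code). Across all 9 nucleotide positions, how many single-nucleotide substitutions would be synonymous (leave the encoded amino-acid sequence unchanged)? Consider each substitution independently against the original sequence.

Codon 1 (GGU, Gly): 3 synonymous substitutions.
Codon 2 (AUC, Ile): 2 synonymous substitutions.
Codon 3 (UCG, Ser): 3 synonymous substitutions.
Total: 3 + 2 + 3 = 8.

8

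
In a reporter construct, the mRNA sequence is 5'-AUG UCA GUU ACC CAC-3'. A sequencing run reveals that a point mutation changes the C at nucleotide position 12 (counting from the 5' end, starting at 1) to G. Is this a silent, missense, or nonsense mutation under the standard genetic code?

Position 12 falls in codon 4: ACC → Thr.
After the substitution the codon is ACG → Thr.
Both encode Thr, so the change is synonymous.

silent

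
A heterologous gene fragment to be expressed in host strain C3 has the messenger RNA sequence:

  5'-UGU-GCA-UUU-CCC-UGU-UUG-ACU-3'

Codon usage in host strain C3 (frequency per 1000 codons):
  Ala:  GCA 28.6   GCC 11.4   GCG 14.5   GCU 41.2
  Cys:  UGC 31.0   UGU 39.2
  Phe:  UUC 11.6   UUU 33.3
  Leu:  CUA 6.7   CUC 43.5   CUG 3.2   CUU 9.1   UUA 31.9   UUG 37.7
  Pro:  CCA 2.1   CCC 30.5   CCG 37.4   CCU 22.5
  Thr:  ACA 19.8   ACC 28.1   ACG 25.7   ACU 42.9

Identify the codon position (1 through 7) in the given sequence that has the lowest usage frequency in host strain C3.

2

Codon 1 UGU (Cys): 39.2 per 1000.
Codon 2 GCA (Ala): 28.6 per 1000.
Codon 3 UUU (Phe): 33.3 per 1000.
Codon 4 CCC (Pro): 30.5 per 1000.
Codon 5 UGU (Cys): 39.2 per 1000.
Codon 6 UUG (Leu): 37.7 per 1000.
Codon 7 ACU (Thr): 42.9 per 1000.
Lowest frequency is 28.6 at codon 2.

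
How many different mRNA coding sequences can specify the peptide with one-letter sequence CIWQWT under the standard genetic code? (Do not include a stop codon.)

Cys: 2 codons.
Ile: 3 codons.
Trp: 1 codon.
Gln: 2 codons.
Trp: 1 codon.
Thr: 4 codons.
2 × 3 × 1 × 2 × 1 × 4 = 48.

48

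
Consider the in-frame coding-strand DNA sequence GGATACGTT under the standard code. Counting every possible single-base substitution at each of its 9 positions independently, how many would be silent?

7

Codon 1 (GGA, Gly): 3 synonymous substitutions.
Codon 2 (TAC, Tyr): 1 synonymous substitution.
Codon 3 (GTT, Val): 3 synonymous substitutions.
Total: 3 + 1 + 3 = 7.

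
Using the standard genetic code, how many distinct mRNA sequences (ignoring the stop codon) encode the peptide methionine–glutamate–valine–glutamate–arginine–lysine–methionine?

Met: 1 codon.
Glu: 2 codons.
Val: 4 codons.
Glu: 2 codons.
Arg: 6 codons.
Lys: 2 codons.
Met: 1 codon.
1 × 2 × 4 × 2 × 6 × 2 × 1 = 192.

192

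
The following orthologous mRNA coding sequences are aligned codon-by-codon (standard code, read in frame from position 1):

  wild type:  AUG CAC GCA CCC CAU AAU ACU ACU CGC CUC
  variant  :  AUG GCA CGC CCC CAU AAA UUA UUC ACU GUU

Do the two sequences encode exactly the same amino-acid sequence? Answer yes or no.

Codon 1: AUG Met / AUG Met — identical.
Codon 2: CAC His / GCA Ala — nonsynonymous.
Codon 3: GCA Ala / CGC Arg — nonsynonymous.
Codon 4: CCC Pro / CCC Pro — identical.
Codon 5: CAU His / CAU His — identical.
Codon 6: AAU Asn / AAA Lys — nonsynonymous.
Codon 7: ACU Thr / UUA Leu — nonsynonymous.
Codon 8: ACU Thr / UUC Phe — nonsynonymous.
Codon 9: CGC Arg / ACU Thr — nonsynonymous.
Codon 10: CUC Leu / GUU Val — nonsynonymous.
Nonsynonymous differences: 7 → different protein.

no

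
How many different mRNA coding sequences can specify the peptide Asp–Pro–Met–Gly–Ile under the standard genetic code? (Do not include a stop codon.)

96

Asp: 2 codons.
Pro: 4 codons.
Met: 1 codon.
Gly: 4 codons.
Ile: 3 codons.
2 × 4 × 1 × 4 × 3 = 96.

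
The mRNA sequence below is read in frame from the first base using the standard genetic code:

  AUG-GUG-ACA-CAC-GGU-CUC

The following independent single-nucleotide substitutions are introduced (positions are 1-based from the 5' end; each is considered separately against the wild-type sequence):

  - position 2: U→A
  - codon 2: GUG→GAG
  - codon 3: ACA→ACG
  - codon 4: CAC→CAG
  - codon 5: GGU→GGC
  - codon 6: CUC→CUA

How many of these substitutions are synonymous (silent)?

Codon 1: AUG (Met) → AAG (Lys) — missense.
Codon 2: GUG (Val) → GAG (Glu) — missense.
Codon 3: ACA (Thr) → ACG (Thr) — synonymous.
Codon 4: CAC (His) → CAG (Gln) — missense.
Codon 5: GGU (Gly) → GGC (Gly) — synonymous.
Codon 6: CUC (Leu) → CUA (Leu) — synonymous.
Synonymous: 3 of 6.

3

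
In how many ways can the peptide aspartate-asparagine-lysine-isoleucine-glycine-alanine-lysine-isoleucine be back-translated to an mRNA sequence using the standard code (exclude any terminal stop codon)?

Asp: 2 codons.
Asn: 2 codons.
Lys: 2 codons.
Ile: 3 codons.
Gly: 4 codons.
Ala: 4 codons.
Lys: 2 codons.
Ile: 3 codons.
2 × 2 × 2 × 3 × 4 × 4 × 2 × 3 = 2304.

2304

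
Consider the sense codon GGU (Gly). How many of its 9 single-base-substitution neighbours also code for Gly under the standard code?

Position 1: none → 0 synonymous.
Position 2: none → 0 synonymous.
Position 3: GGC, GGA, GGG → 3 synonymous.
Total: 0 + 0 + 3 = 3.

3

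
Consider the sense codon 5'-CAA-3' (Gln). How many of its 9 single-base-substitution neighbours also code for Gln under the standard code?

Position 1: none → 0 synonymous.
Position 2: none → 0 synonymous.
Position 3: CAG → 1 synonymous.
Total: 0 + 0 + 1 = 1.

1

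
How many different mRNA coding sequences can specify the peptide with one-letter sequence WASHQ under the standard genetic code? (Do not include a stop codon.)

96

Trp: 1 codon.
Ala: 4 codons.
Ser: 6 codons.
His: 2 codons.
Gln: 2 codons.
1 × 4 × 6 × 2 × 2 = 96.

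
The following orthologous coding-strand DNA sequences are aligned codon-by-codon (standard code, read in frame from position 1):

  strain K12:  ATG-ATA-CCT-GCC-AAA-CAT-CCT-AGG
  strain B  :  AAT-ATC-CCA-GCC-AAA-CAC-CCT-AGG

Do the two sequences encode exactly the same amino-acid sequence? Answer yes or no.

no

Codon 1: ATG Met / AAT Asn — nonsynonymous.
Codon 2: ATA Ile / ATC Ile — synonymous.
Codon 3: CCT Pro / CCA Pro — synonymous.
Codon 4: GCC Ala / GCC Ala — identical.
Codon 5: AAA Lys / AAA Lys — identical.
Codon 6: CAT His / CAC His — synonymous.
Codon 7: CCT Pro / CCT Pro — identical.
Codon 8: AGG Arg / AGG Arg — identical.
Nonsynonymous differences: 1 → different protein.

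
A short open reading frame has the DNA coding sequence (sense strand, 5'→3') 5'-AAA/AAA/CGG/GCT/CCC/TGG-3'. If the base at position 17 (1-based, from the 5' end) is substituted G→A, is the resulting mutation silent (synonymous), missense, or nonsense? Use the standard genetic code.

nonsense

Position 17 falls in codon 6: TGG → Trp.
After the substitution the codon is TAG → Stop.
The new codon is a stop codon, so this is a nonsense mutation.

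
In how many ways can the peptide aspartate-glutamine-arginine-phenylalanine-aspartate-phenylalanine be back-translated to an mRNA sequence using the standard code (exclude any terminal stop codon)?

Asp: 2 codons.
Gln: 2 codons.
Arg: 6 codons.
Phe: 2 codons.
Asp: 2 codons.
Phe: 2 codons.
2 × 2 × 6 × 2 × 2 × 2 = 192.

192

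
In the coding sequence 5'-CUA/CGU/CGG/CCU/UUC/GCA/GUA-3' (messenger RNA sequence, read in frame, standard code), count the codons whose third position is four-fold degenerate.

Codon 1 CUA (Leu): third position 4-fold.
Codon 2 CGU (Arg): third position 4-fold.
Codon 3 CGG (Arg): third position 4-fold.
Codon 4 CCU (Pro): third position 4-fold.
Codon 5 UUC (Phe): third position 2-fold.
Codon 6 GCA (Ala): third position 4-fold.
Codon 7 GUA (Val): third position 4-fold.
Four-fold degenerate third positions: 6.

6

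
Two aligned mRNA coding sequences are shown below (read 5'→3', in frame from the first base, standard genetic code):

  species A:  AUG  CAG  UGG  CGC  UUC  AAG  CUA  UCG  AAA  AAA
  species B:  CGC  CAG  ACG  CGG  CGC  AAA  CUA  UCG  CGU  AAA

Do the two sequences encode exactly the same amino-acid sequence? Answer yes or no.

Codon 1: AUG Met / CGC Arg — nonsynonymous.
Codon 2: CAG Gln / CAG Gln — identical.
Codon 3: UGG Trp / ACG Thr — nonsynonymous.
Codon 4: CGC Arg / CGG Arg — synonymous.
Codon 5: UUC Phe / CGC Arg — nonsynonymous.
Codon 6: AAG Lys / AAA Lys — synonymous.
Codon 7: CUA Leu / CUA Leu — identical.
Codon 8: UCG Ser / UCG Ser — identical.
Codon 9: AAA Lys / CGU Arg — nonsynonymous.
Codon 10: AAA Lys / AAA Lys — identical.
Nonsynonymous differences: 4 → different protein.

no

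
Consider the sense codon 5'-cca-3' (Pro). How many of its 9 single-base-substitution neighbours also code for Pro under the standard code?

3

Position 1: none → 0 synonymous.
Position 2: none → 0 synonymous.
Position 3: CCT, CCC, CCG → 3 synonymous.
Total: 0 + 0 + 3 = 3.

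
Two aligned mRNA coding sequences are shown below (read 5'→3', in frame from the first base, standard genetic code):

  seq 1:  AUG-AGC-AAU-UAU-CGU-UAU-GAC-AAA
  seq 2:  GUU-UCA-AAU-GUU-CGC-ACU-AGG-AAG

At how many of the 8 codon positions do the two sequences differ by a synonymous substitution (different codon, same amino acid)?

3

Codon 1: AUG Met / GUU Val — nonsynonymous.
Codon 2: AGC Ser / UCA Ser — synonymous.
Codon 3: AAU Asn / AAU Asn — identical.
Codon 4: UAU Tyr / GUU Val — nonsynonymous.
Codon 5: CGU Arg / CGC Arg — synonymous.
Codon 6: UAU Tyr / ACU Thr — nonsynonymous.
Codon 7: GAC Asp / AGG Arg — nonsynonymous.
Codon 8: AAA Lys / AAG Lys — synonymous.
Synonymous differences: 3.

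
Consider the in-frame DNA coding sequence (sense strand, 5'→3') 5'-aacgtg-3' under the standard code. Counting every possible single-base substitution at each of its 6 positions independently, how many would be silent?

4

Codon 1 (AAC, Asn): 1 synonymous substitution.
Codon 2 (GTG, Val): 3 synonymous substitutions.
Total: 1 + 3 = 4.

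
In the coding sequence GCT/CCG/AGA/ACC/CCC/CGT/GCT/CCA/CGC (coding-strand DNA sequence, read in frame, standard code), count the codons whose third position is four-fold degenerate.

Codon 1 GCT (Ala): third position 4-fold.
Codon 2 CCG (Pro): third position 4-fold.
Codon 3 AGA (Arg): third position 2-fold.
Codon 4 ACC (Thr): third position 4-fold.
Codon 5 CCC (Pro): third position 4-fold.
Codon 6 CGT (Arg): third position 4-fold.
Codon 7 GCT (Ala): third position 4-fold.
Codon 8 CCA (Pro): third position 4-fold.
Codon 9 CGC (Arg): third position 4-fold.
Four-fold degenerate third positions: 8.

8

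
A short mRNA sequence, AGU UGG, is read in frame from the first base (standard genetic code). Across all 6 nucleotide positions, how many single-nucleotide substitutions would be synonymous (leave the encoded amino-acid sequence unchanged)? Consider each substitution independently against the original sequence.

1

Codon 1 (AGU, Ser): 1 synonymous substitution.
Codon 2 (UGG, Trp): 0 synonymous substitutions.
Total: 1 + 0 = 1.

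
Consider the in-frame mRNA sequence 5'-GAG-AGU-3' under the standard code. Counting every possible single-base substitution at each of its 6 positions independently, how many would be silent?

2

Codon 1 (GAG, Glu): 1 synonymous substitution.
Codon 2 (AGU, Ser): 1 synonymous substitution.
Total: 1 + 1 = 2.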